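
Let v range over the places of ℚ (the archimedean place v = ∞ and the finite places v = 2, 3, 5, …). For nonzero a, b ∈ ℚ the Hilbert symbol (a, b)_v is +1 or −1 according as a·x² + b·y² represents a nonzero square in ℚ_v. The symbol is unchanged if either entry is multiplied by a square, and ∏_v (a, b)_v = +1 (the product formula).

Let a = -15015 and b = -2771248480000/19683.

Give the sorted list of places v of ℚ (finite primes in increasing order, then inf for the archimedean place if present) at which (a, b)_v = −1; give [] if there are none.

[3, 7, 13, inf]

(a, b) ≡ (-15015, -21) mod (ℚ^×)²; places V = {2, 3, 5, 7, 11, 13, ∞}.
(a,b)_7: α=1, u≡4; β=1, v≡4 (mod 7); (4|7)=+1, (4|7)=+1; sign (−1)^1·+1^1·+1^1 = -1.
(a,b)_3: α=1, u≡2; β=-9, v≡2 (mod 3); (2|3)=-1, (2|3)=-1; sign (−1)^1·-1^-9·-1^1 = -1.
(a,b)_11: α=1, u≡10; β=4, v≡9 (mod 11); (10|11)=-1, (9|11)=+1; sign (−1)^0·-1^4·+1^1 = +1.
(a,b)_∞: sgn(-15015)=−, sgn(-21)=−, so -1.
(a,b)_13: α=1, u≡2; β=2, v≡6 (mod 13); (2|13)=-1, (6|13)=-1; sign (−1)^0·-1^2·-1^1 = -1.
(a,b)_5: α=1, u≡2; β=4, v≡4 (mod 5); (2|5)=-1, (4|5)=+1; sign (−1)^0·-1^4·+1^1 = +1.
(a,b)_2: α=0, β=8; u≡1, v≡3 (mod 8); ε(u)ε(v)=0·1, αω(v)=0·1, βω(u)=8·0; sum ≡ 0  ⇒  +1.
(-15015, -21 / ℚ) ramifies at {3, 7, 13, ∞}: a division algebra.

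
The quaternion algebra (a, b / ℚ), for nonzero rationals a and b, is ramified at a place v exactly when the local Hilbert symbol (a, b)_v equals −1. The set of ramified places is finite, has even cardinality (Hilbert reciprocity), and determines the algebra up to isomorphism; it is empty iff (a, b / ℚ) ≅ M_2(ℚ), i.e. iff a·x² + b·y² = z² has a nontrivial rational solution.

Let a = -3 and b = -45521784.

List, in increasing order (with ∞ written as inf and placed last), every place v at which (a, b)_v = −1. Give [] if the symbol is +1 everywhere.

[2, 3, 11, 17, 23, inf]

(a, b) ≡ (-3, -25806) mod (ℚ^×)²; places V = {2, 3, 7, 11, 17, 23, ∞}.
(a,b)_2: α=0, β=3; u≡5, v≡1 (mod 8); ε(u)ε(v)=0·0, αω(v)=0·0, βω(u)=3·1; sum ≡ 1  ⇒  -1.
(a,b)_11: α=0, u≡8; β=1, v≡10 (mod 11); (8|11)=-1, (10|11)=-1; sign (−1)^0·-1^1·-1^0 = -1.
(a,b)_3: α=1, u≡2; β=3, v≡2 (mod 3); (2|3)=-1, (2|3)=-1; sign (−1)^1·-1^3·-1^1 = -1.
(a,b)_7: α=0, u≡4; β=2, v≡3 (mod 7); (4|7)=+1, (3|7)=-1; sign (−1)^0·+1^2·-1^0 = +1.
(a,b)_23: α=0, u≡20; β=1, v≡11 (mod 23); (20|23)=-1, (11|23)=-1; sign (−1)^0·-1^1·-1^0 = -1.
(a,b)_17: α=0, u≡14; β=1, v≡3 (mod 17); (14|17)=-1, (3|17)=-1; sign (−1)^0·-1^1·-1^0 = -1.
(a,b)_∞: sgn(-3)=−, sgn(-25806)=−, so -1.
(-3, -25806 / ℚ) ramifies at {2, 3, 11, 17, 23, ∞}: a division algebra.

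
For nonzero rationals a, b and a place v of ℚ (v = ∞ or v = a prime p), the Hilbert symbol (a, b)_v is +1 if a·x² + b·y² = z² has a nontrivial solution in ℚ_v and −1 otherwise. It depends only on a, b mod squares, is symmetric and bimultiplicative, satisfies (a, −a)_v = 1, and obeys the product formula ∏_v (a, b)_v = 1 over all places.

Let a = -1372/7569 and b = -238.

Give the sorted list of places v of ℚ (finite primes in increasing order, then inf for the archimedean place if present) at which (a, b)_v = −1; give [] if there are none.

Mod squares: a ≡ -7, b ≡ -238. Check v ∈ {∞, 2, 3, 7, 17, 29}.
v=3: a=3^-2·(≡2), b=3^0·(≡2) mod 3; (2|3)=-1, (2|3)=-1; (−1)^{-2·0·1}·(-1)^0·(-1)^-2 = +1.
v=7: a=7^3·(≡5), b=7^1·(≡1) mod 7; (5|7)=-1, (1|7)=+1; (−1)^{3·1·3}·(-1)^1·(+1)^3 = +1.
v=17: a=17^0·(≡14), b=17^1·(≡3) mod 17; (14|17)=-1, (3|17)=-1; (−1)^{0·1·8}·(-1)^1·(-1)^0 = -1.
v=∞: -7 < 0 and -238 < 0  ⇒  (a,b)_∞ = -1.
v=29: a=29^-2·(≡28), b=29^0·(≡23) mod 29; (28|29)=+1, (23|29)=+1; (−1)^{-2·0·14}·(+1)^0·(+1)^-2 = +1.
v=2: v_2(a)=2, v_2(b)=1; units ≡ 1, 1 (mod 8); ε·ε+αω+βω = 0·0+2·0+1·0 ≡ 0  ⇒  (a,b)_2 = +1.
|Ram(-7, -238)| = 2, even; anisotropic at {17, ∞}.

[17, inf]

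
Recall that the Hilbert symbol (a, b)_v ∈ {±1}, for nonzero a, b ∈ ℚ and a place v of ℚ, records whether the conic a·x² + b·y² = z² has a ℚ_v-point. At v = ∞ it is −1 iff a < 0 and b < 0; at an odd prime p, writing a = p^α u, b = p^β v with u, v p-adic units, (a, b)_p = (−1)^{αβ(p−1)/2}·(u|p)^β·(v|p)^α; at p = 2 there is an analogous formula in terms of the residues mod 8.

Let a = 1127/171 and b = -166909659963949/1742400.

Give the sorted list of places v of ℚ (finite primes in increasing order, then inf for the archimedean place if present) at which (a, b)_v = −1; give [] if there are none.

[17, 23]

(a, b) ≡ (437, -7429) mod (ℚ^×)²; places V = {2, 3, 5, 7, 11, 17, 19, 23, ∞}.
(a,b)_3: α=-2, u≡2; β=-2, v≡2 (mod 3); (2|3)=-1, (2|3)=-1; sign (−1)^0·-1^-2·-1^-2 = +1.
(a,b)_5: α=0, u≡2; β=-2, v≡1 (mod 5); (2|5)=-1, (1|5)=+1; sign (−1)^0·-1^-2·+1^0 = +1.
(a,b)_2: α=0, β=-6; u≡5, v≡3 (mod 8); ε(u)ε(v)=0·1, αω(v)=0·1, βω(u)=-6·1; sum ≡ 0  ⇒  +1.
(a,b)_11: α=0, u≡10; β=-2, v≡10 (mod 11); (10|11)=-1, (10|11)=-1; sign (−1)^0·-1^-2·-1^0 = +1.
(a,b)_∞: sgn(437)=+, sgn(-7429)=−, so +1.
(a,b)_23: α=1, u≡21; β=3, v≡10 (mod 23); (21|23)=-1, (10|23)=-1; sign (−1)^1·-1^3·-1^1 = -1.
(a,b)_19: α=-1, u≡7; β=3, v≡18 (mod 19); (7|19)=+1, (18|19)=-1; sign (−1)^1·+1^3·-1^-1 = +1.
(a,b)_7: α=2, u≡3; β=6, v≡5 (mod 7); (3|7)=-1, (5|7)=-1; sign (−1)^0·-1^6·-1^2 = +1.
(a,b)_17: α=0, u≡5; β=1, v≡10 (mod 17); (5|17)=-1, (10|17)=-1; sign (−1)^0·-1^1·-1^0 = -1.
(437, -7429 / ℚ) ramifies at {17, 23}: a division algebra.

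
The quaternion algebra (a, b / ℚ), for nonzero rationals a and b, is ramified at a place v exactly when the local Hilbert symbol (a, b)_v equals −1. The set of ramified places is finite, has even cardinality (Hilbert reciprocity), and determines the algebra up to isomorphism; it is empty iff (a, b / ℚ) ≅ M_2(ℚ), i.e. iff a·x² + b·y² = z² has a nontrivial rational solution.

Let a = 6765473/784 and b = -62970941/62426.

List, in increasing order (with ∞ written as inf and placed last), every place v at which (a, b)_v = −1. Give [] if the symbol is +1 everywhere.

[11, 13]

(a, b) ≡ (55913, -111826) mod (ℚ^×)²; places V = {2, 7, 11, 13, 17, 23, ∞}.
(a,b)_∞: sgn(55913)=+, sgn(-111826)=−, so +1.
(a,b)_13: α=1, u≡11; β=-1, v≡9 (mod 13); (11|13)=-1, (9|13)=+1; sign (−1)^0·-1^-1·+1^1 = -1.
(a,b)_2: α=-4, β=-1; u≡1, v≡7 (mod 8); ε(u)ε(v)=0·1, αω(v)=-4·0, βω(u)=-1·0; sum ≡ 0  ⇒  +1.
(a,b)_17: α=1, u≡8; β=1, v≡4 (mod 17); (8|17)=+1, (4|17)=+1; sign (−1)^0·+1^1·+1^1 = +1.
(a,b)_11: α=3, u≡4; β=5, v≡5 (mod 11); (4|11)=+1, (5|11)=+1; sign (−1)^1·+1^5·+1^3 = -1.
(a,b)_7: α=-2, u≡4; β=-4, v≡6 (mod 7); (4|7)=+1, (6|7)=-1; sign (−1)^0·+1^-4·-1^-2 = +1.
(a,b)_23: α=1, u≡2; β=1, v≡19 (mod 23); (2|23)=+1, (19|23)=-1; sign (−1)^1·+1^1·-1^1 = +1.
(55913, -111826 / ℚ) ramifies at {11, 13}: a division algebra.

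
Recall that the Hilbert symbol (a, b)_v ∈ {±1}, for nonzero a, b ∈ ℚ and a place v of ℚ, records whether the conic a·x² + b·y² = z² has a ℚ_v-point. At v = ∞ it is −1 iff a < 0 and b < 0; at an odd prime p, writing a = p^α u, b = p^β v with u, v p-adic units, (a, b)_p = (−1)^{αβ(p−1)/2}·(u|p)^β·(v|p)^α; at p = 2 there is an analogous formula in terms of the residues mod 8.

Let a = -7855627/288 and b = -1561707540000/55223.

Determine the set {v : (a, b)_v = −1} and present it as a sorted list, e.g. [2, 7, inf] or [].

[2, 43, 47, inf]

(a, b) ≡ (-92966, -4927198) mod (ℚ^×)²; places V = {2, 3, 5, 7, 13, 23, 43, 47, 53, ∞}.
(a,b)_2: α=-5, β=5; u≡5, v≡1 (mod 8); ε(u)ε(v)=0·0, αω(v)=-5·0, βω(u)=5·1; sum ≡ 1  ⇒  -1.
(a,b)_47: α=1, u≡22; β=1, v≡38 (mod 47); (22|47)=-1, (38|47)=-1; sign (−1)^1·-1^1·-1^1 = -1.
(a,b)_43: α=1, u≡35; β=1, v≡9 (mod 43); (35|43)=+1, (9|43)=+1; sign (−1)^1·+1^1·+1^1 = -1.
(a,b)_5: α=0, u≡1; β=4, v≡2 (mod 5); (1|5)=+1, (2|5)=-1; sign (−1)^0·+1^4·-1^0 = +1.
(a,b)_13: α=2, u≡9; β=0, v≡10 (mod 13); (9|13)=+1, (10|13)=+1; sign (−1)^0·+1^0·+1^2 = +1.
(a,b)_7: α=0, u≡4; β=-4, v≡4 (mod 7); (4|7)=+1, (4|7)=+1; sign (−1)^0·+1^-4·+1^0 = +1.
(a,b)_53: α=0, u≡36; β=1, v≡42 (mod 53); (36|53)=+1, (42|53)=+1; sign (−1)^0·+1^1·+1^0 = +1.
(a,b)_3: α=-2, u≡1; β=6, v≡2 (mod 3); (1|3)=+1, (2|3)=-1; sign (−1)^0·+1^6·-1^-2 = +1.
(a,b)_∞: sgn(-92966)=−, sgn(-4927198)=−, so -1.
(a,b)_23: α=1, u≡2; β=-1, v≡10 (mod 23); (2|23)=+1, (10|23)=-1; sign (−1)^1·+1^-1·-1^1 = +1.
|Ram(-92966, -4927198)| = 4, even; anisotropic at {2, 43, 47, ∞}.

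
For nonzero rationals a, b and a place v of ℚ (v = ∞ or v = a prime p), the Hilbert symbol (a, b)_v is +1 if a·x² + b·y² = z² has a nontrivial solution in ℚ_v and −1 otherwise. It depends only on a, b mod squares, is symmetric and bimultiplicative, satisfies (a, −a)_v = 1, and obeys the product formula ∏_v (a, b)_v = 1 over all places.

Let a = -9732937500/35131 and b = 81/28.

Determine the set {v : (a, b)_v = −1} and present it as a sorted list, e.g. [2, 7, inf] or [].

[2, 7, 11, 13]

Mod squares: a ≡ -2717, b ≡ 7. Check v ∈ {∞, 2, 3, 5, 7, 11, 13, 19, 43}.
v=19: a=19^-1·(≡5), b=19^0·(≡9) mod 19; (5|19)=+1, (9|19)=+1; (−1)^{-1·0·9}·(+1)^0·(+1)^-1 = +1.
v=3: a=3^2·(≡1), b=3^4·(≡1) mod 3; (1|3)=+1, (1|3)=+1; (−1)^{2·4·1}·(+1)^4·(+1)^2 = +1.
v=43: a=43^-2·(≡21), b=43^0·(≡29) mod 43; (21|43)=+1, (29|43)=-1; (−1)^{-2·0·21}·(+1)^0·(-1)^-2 = +1.
v=13: a=13^1·(≡10), b=13^0·(≡8) mod 13; (10|13)=+1, (8|13)=-1; (−1)^{1·0·6}·(+1)^0·(-1)^1 = -1.
v=11: a=11^3·(≡10), b=11^0·(≡8) mod 11; (10|11)=-1, (8|11)=-1; (−1)^{3·0·5}·(-1)^0·(-1)^3 = -1.
v=2: v_2(a)=2, v_2(b)=-2; units ≡ 3, 7 (mod 8); ε·ε+αω+βω = 1·1+2·0+-2·1 ≡ 1  ⇒  (a,b)_2 = -1.
v=7: a=7^0·(≡3), b=7^-1·(≡1) mod 7; (3|7)=-1, (1|7)=+1; (−1)^{0·-1·3}·(-1)^-1·(+1)^0 = -1.
v=5: a=5^6·(≡2), b=5^0·(≡2) mod 5; (2|5)=-1, (2|5)=-1; (−1)^{6·0·2}·(-1)^0·(-1)^6 = +1.
v=∞: -2717 < 0 and 7 > 0  ⇒  (a,b)_∞ = +1.
|Ram(-2717, 7)| = 4, even; anisotropic at {2, 7, 11, 13}.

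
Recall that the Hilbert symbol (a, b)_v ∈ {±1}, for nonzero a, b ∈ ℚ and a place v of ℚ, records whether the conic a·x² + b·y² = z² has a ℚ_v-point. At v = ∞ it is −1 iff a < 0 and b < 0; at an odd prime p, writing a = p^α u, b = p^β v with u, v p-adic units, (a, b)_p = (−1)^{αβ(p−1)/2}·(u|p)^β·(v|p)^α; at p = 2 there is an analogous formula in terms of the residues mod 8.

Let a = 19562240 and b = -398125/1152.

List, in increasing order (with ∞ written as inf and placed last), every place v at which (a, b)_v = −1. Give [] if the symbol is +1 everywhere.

[2, 29]

(a, b) ≡ (76415, -26) mod (ℚ^×)²; places V = {2, 3, 5, 7, 13, 17, 29, 31, ∞}.
(a,b)_13: α=0, u≡9; β=1, v≡2 (mod 13); (9|13)=+1, (2|13)=-1; sign (−1)^0·+1^1·-1^0 = +1.
(a,b)_∞: sgn(76415)=+, sgn(-26)=−, so +1.
(a,b)_17: α=1, u≡7; β=0, v≡9 (mod 17); (7|17)=-1, (9|17)=+1; sign (−1)^0·-1^0·+1^1 = +1.
(a,b)_29: α=1, u≡20; β=0, v≡27 (mod 29); (20|29)=+1, (27|29)=-1; sign (−1)^0·+1^0·-1^1 = -1.
(a,b)_5: α=1, u≡3; β=4, v≡4 (mod 5); (3|5)=-1, (4|5)=+1; sign (−1)^0·-1^4·+1^1 = +1.
(a,b)_2: α=8, β=-7; u≡7, v≡3 (mod 8); ε(u)ε(v)=1·1, αω(v)=8·1, βω(u)=-7·0; sum ≡ 1  ⇒  -1.
(a,b)_3: α=0, u≡2; β=-2, v≡1 (mod 3); (2|3)=-1, (1|3)=+1; sign (−1)^0·-1^-2·+1^0 = +1.
(a,b)_31: α=1, u≡4; β=0, v≡14 (mod 31); (4|31)=+1, (14|31)=+1; sign (−1)^0·+1^0·+1^1 = +1.
(a,b)_7: α=0, u≡5; β=2, v≡4 (mod 7); (5|7)=-1, (4|7)=+1; sign (−1)^0·-1^2·+1^0 = +1.
Ram(76415, -26) = {2, 29}; no ℚ_2-point on the conic.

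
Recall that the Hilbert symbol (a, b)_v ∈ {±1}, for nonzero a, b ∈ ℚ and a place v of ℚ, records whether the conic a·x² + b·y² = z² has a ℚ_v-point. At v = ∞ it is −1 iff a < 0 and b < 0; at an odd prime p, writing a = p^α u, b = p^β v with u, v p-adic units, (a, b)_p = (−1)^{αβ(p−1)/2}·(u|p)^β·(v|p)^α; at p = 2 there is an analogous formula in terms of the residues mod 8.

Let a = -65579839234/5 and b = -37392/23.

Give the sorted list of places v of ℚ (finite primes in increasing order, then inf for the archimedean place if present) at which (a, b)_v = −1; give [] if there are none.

Mod squares: a ≡ -39596570, b ≡ -53751. Check v ∈ {∞, 2, 3, 5, 7, 13, 17, 19, 23, 41}.
v=7: a=7^2·(≡2), b=7^0·(≡1) mod 7; (2|7)=+1, (1|7)=+1; (−1)^{2·0·3}·(+1)^0·(+1)^2 = +1.
v=5: a=5^-1·(≡1), b=5^0·(≡1) mod 5; (1|5)=+1, (1|5)=+1; (−1)^{-1·0·2}·(+1)^0·(+1)^-1 = +1.
v=41: a=41^1·(≡17), b=41^1·(≡37) mod 41; (17|41)=-1, (37|41)=+1; (−1)^{1·1·20}·(-1)^1·(+1)^1 = -1.
v=∞: -39596570 < 0 and -53751 < 0  ⇒  (a,b)_∞ = -1.
v=3: a=3^0·(≡1), b=3^1·(≡2) mod 3; (1|3)=+1, (2|3)=-1; (−1)^{0·1·1}·(+1)^1·(-1)^0 = +1.
v=17: a=17^1·(≡7), b=17^0·(≡7) mod 17; (7|17)=-1, (7|17)=-1; (−1)^{1·0·8}·(-1)^0·(-1)^1 = -1.
v=13: a=13^3·(≡4), b=13^0·(≡10) mod 13; (4|13)=+1, (10|13)=+1; (−1)^{3·0·6}·(+1)^0·(+1)^3 = +1.
v=2: v_2(a)=1, v_2(b)=4; units ≡ 3, 1 (mod 8); ε·ε+αω+βω = 1·0+1·0+4·1 ≡ 0  ⇒  (a,b)_2 = +1.
v=19: a=19^1·(≡17), b=19^1·(≡2) mod 19; (17|19)=+1, (2|19)=-1; (−1)^{1·1·9}·(+1)^1·(-1)^1 = +1.
v=23: a=23^1·(≡3), b=23^-1·(≡6) mod 23; (3|23)=+1, (6|23)=+1; (−1)^{1·-1·11}·(+1)^-1·(+1)^1 = -1.
(-39596570, -53751 / ℚ) ramifies at {17, 23, 41, ∞}: a division algebra.

[17, 23, 41, inf]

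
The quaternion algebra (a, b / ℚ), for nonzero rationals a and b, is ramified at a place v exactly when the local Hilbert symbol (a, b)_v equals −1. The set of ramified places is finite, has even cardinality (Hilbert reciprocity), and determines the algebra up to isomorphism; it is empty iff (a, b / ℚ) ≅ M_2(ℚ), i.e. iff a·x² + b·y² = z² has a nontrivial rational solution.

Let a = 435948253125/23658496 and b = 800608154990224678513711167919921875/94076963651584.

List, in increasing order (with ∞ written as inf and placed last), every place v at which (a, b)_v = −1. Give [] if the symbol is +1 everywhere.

[3, 7, 29, 31]

Mod squares: a ≡ 117645, b ≡ 19728555. Check v ∈ {∞, 2, 3, 5, 7, 11, 13, 17, 19, 23, 29, 31, 37}.
v=19: a=19^-2·(≡5), b=19^1·(≡18) mod 19; (5|19)=+1, (18|19)=-1; (−1)^{-2·1·9}·(+1)^1·(-1)^-2 = +1.
v=13: a=13^0·(≡2), b=13^2·(≡8) mod 13; (2|13)=-1, (8|13)=-1; (−1)^{0·2·6}·(-1)^2·(-1)^0 = +1.
v=29: a=29^0·(≡3), b=29^1·(≡9) mod 29; (3|29)=-1, (9|29)=+1; (−1)^{0·1·14}·(-1)^1·(+1)^0 = -1.
v=2: v_2(a)=-16, v_2(b)=-36; units ≡ 5, 3 (mod 8); ε·ε+αω+βω = 0·1+-16·1+-36·1 ≡ 0  ⇒  (a,b)_2 = +1.
v=31: a=31^1·(≡13), b=31^3·(≡15) mod 31; (13|31)=-1, (15|31)=-1; (−1)^{1·3·15}·(-1)^3·(-1)^1 = -1.
v=3: a=3^1·(≡2), b=3^3·(≡2) mod 3; (2|3)=-1, (2|3)=-1; (−1)^{1·3·1}·(-1)^3·(-1)^1 = -1.
v=17: a=17^0·(≡3), b=17^2·(≡13) mod 17; (3|17)=-1, (13|17)=+1; (−1)^{0·2·8}·(-1)^2·(+1)^0 = +1.
v=37: a=37^0·(≡18), b=37^-2·(≡12) mod 37; (18|37)=-1, (12|37)=+1; (−1)^{0·-2·18}·(-1)^-2·(+1)^0 = +1.
v=∞: 117645 > 0 and 19728555 > 0  ⇒  (a,b)_∞ = +1.
v=7: a=7^2·(≡5), b=7^5·(≡2) mod 7; (5|7)=-1, (2|7)=+1; (−1)^{2·5·3}·(-1)^5·(+1)^2 = -1.
v=11: a=11^3·(≡9), b=11^5·(≡2) mod 11; (9|11)=+1, (2|11)=-1; (−1)^{3·5·5}·(+1)^5·(-1)^3 = +1.
v=23: a=23^1·(≡16), b=23^4·(≡2) mod 23; (16|23)=+1, (2|23)=+1; (−1)^{1·4·11}·(+1)^4·(+1)^1 = +1.
v=5: a=5^5·(≡1), b=5^11·(≡1) mod 5; (1|5)=+1, (1|5)=+1; (−1)^{5·11·2}·(+1)^11·(+1)^5 = +1.
|Ram(117645, 19728555)| = 4, even; anisotropic at {3, 7, 29, 31}.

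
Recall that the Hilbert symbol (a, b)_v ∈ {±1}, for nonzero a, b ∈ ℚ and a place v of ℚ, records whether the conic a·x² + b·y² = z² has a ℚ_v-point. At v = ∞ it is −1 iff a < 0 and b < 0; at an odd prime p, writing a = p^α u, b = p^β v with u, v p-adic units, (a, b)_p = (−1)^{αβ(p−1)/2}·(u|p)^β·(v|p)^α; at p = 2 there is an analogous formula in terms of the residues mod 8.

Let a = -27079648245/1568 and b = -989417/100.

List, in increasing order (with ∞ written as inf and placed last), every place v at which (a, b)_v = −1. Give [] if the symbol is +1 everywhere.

[2, 5, 17, inf]

(a, b) ≡ (-10, -8177) mod (ℚ^×)²; places V = {2, 3, 5, 7, 11, 13, 17, 37, ∞}.
(a,b)_17: α=2, u≡6; β=1, v≡5 (mod 17); (6|17)=-1, (5|17)=-1; sign (−1)^0·-1^1·-1^2 = -1.
(a,b)_5: α=1, u≡2; β=-2, v≡2 (mod 5); (2|5)=-1, (2|5)=-1; sign (−1)^0·-1^-2·-1^1 = -1.
(a,b)_2: α=-5, β=-2; u≡3, v≡7 (mod 8); ε(u)ε(v)=1·1, αω(v)=-5·0, βω(u)=-2·1; sum ≡ 1  ⇒  -1.
(a,b)_∞: sgn(-10)=−, sgn(-8177)=−, so -1.
(a,b)_3: α=4, u≡2; β=0, v≡1 (mod 3); (2|3)=-1, (1|3)=+1; sign (−1)^0·-1^0·+1^4 = +1.
(a,b)_37: α=2, u≡16; β=1, v≡26 (mod 37); (16|37)=+1, (26|37)=+1; sign (−1)^0·+1^1·+1^2 = +1.
(a,b)_11: α=0, u≡9; β=2, v≡7 (mod 11); (9|11)=+1, (7|11)=-1; sign (−1)^0·+1^2·-1^0 = +1.
(a,b)_13: α=2, u≡10; β=1, v≡5 (mod 13); (10|13)=+1, (5|13)=-1; sign (−1)^0·+1^1·-1^2 = +1.
(a,b)_7: α=-2, u≡2; β=0, v≡6 (mod 7); (2|7)=+1, (6|7)=-1; sign (−1)^0·+1^0·-1^-2 = +1.
(-10, -8177 / ℚ) ramifies at {2, 5, 17, ∞}: a division algebra.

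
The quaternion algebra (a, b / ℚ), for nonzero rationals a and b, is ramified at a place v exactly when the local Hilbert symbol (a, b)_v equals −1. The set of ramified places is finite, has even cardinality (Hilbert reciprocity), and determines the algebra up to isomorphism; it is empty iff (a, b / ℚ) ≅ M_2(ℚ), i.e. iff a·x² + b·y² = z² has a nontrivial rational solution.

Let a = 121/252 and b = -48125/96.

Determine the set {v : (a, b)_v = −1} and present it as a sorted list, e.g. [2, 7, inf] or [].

(a, b) ≡ (7, -462) mod (ℚ^×)²; places V = {2, 3, 5, 7, 11, ∞}.
(a,b)_5: α=0, u≡3; β=4, v≡3 (mod 5); (3|5)=-1, (3|5)=-1; sign (−1)^0·-1^4·-1^0 = +1.
(a,b)_3: α=-2, u≡1; β=-1, v≡2 (mod 3); (1|3)=+1, (2|3)=-1; sign (−1)^0·+1^-1·-1^-2 = +1.
(a,b)_2: α=-2, β=-5; u≡7, v≡1 (mod 8); ε(u)ε(v)=1·0, αω(v)=-2·0, βω(u)=-5·0; sum ≡ 0  ⇒  +1.
(a,b)_7: α=-1, u≡2; β=1, v≡4 (mod 7); (2|7)=+1, (4|7)=+1; sign (−1)^1·+1^1·+1^-1 = -1.
(a,b)_11: α=2, u≡10; β=1, v≡10 (mod 11); (10|11)=-1, (10|11)=-1; sign (−1)^0·-1^1·-1^2 = -1.
(a,b)_∞: sgn(7)=+, sgn(-462)=−, so +1.
Ram(7, -462) = {7, 11}; no ℚ_7-point on the conic.

[7, 11]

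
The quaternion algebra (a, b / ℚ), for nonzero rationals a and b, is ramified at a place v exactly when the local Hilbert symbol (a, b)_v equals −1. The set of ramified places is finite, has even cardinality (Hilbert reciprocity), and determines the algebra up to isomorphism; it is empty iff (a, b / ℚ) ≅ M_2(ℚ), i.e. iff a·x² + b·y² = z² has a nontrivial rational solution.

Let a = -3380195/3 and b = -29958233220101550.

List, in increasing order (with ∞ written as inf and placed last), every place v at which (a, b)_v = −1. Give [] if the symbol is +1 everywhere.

Mod squares: a ≡ -10140585, b ≡ -2622. Check v ∈ {∞, 2, 3, 5, 7, 13, 17, 19, 23}.
v=19: a=19^1·(≡10), b=19^3·(≡3) mod 19; (10|19)=-1, (3|19)=-1; (−1)^{1·3·9}·(-1)^3·(-1)^1 = -1.
v=∞: -10140585 < 0 and -2622 < 0  ⇒  (a,b)_∞ = -1.
v=2: v_2(a)=0, v_2(b)=1; units ≡ 7, 1 (mod 8); ε·ε+αω+βω = 1·0+0·0+1·0 ≡ 0  ⇒  (a,b)_2 = +1.
v=3: a=3^-1·(≡1), b=3^1·(≡2) mod 3; (1|3)=+1, (2|3)=-1; (−1)^{-1·1·1}·(+1)^1·(-1)^-1 = +1.
v=5: a=5^1·(≡2), b=5^2·(≡3) mod 5; (2|5)=-1, (3|5)=-1; (−1)^{1·2·2}·(-1)^2·(-1)^1 = -1.
v=17: a=17^1·(≡16), b=17^2·(≡15) mod 17; (16|17)=+1, (15|17)=+1; (−1)^{1·2·8}·(+1)^2·(+1)^1 = +1.
v=7: a=7^1·(≡1), b=7^2·(≡6) mod 7; (1|7)=+1, (6|7)=-1; (−1)^{1·2·3}·(+1)^2·(-1)^1 = -1.
v=13: a=13^1·(≡8), b=13^2·(≡3) mod 13; (8|13)=-1, (3|13)=+1; (−1)^{1·2·6}·(-1)^2·(+1)^1 = +1.
v=23: a=23^1·(≡17), b=23^3·(≡2) mod 23; (17|23)=-1, (2|23)=+1; (−1)^{1·3·11}·(-1)^3·(+1)^1 = +1.
(-10140585, -2622 / ℚ) ramifies at {5, 7, 19, ∞}: a division algebra.

[5, 7, 19, inf]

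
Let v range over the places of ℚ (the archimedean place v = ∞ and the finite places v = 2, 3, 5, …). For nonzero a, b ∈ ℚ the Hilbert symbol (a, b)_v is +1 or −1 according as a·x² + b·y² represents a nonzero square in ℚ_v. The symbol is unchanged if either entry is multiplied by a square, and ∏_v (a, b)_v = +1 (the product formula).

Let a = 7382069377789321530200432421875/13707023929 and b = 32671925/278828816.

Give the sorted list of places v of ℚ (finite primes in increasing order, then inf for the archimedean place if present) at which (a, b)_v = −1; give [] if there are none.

[7, 11, 23, 41]

Mod squares: a ≡ 37729307, b ≡ 1245013. Check v ∈ {∞, 2, 5, 7, 11, 13, 17, 19, 23, 37, 41, 47, 53}.
v=13: a=13^4·(≡6), b=13^2·(≡9) mod 13; (6|13)=-1, (9|13)=+1; (−1)^{4·2·6}·(-1)^2·(+1)^4 = +1.
v=23: a=23^2·(≡7), b=23^-1·(≡9) mod 23; (7|23)=-1, (9|23)=+1; (−1)^{2·-1·11}·(-1)^-1·(+1)^2 = -1.
v=2: v_2(a)=0, v_2(b)=-4; units ≡ 3, 5 (mod 8); ε·ε+αω+βω = 1·0+0·1+-4·1 ≡ 0  ⇒  (a,b)_2 = +1.
v=37: a=37^5·(≡28), b=37^1·(≡27) mod 37; (28|37)=+1, (27|37)=+1; (−1)^{5·1·18}·(+1)^1·(+1)^5 = +1.
v=17: a=17^1·(≡4), b=17^0·(≡16) mod 17; (4|17)=+1, (16|17)=+1; (−1)^{1·0·8}·(+1)^0·(+1)^1 = +1.
v=53: a=53^-2·(≡17), b=53^0·(≡25) mod 53; (17|53)=+1, (25|53)=+1; (−1)^{-2·0·26}·(+1)^0·(+1)^-2 = +1.
v=5: a=5^8·(≡3), b=5^2·(≡2) mod 5; (3|5)=-1, (2|5)=-1; (−1)^{8·2·2}·(-1)^2·(-1)^8 = +1.
v=41: a=41^1·(≡21), b=41^0·(≡28) mod 41; (21|41)=+1, (28|41)=-1; (−1)^{1·0·20}·(+1)^0·(-1)^1 = -1.
v=∞: 37729307 > 0 and 1245013 > 0  ⇒  (a,b)_∞ = +1.
v=19: a=19^3·(≡5), b=19^1·(≡13) mod 19; (5|19)=+1, (13|19)=-1; (−1)^{3·1·9}·(+1)^1·(-1)^3 = +1.
v=7: a=7^3·(≡3), b=7^-3·(≡3) mod 7; (3|7)=-1, (3|7)=-1; (−1)^{3·-3·3}·(-1)^-3·(-1)^3 = -1.
v=47: a=47^-4·(≡23), b=47^-2·(≡20) mod 47; (23|47)=-1, (20|47)=-1; (−1)^{-4·-2·23}·(-1)^-2·(-1)^-4 = +1.
v=11: a=11^1·(≡5), b=11^1·(≡5) mod 11; (5|11)=+1, (5|11)=+1; (−1)^{1·1·5}·(+1)^1·(+1)^1 = -1.
(37729307, 1245013 / ℚ) ramifies at {7, 11, 23, 41}: a division algebra.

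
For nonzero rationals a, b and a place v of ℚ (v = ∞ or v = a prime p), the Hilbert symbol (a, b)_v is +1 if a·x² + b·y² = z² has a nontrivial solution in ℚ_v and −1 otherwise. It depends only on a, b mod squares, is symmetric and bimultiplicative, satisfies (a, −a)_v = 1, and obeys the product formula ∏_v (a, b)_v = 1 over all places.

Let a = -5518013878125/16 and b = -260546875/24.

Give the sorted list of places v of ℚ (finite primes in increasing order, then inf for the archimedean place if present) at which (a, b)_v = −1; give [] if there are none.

[5, inf]

Mod squares: a ≡ -5, b ≡ -4002. Check v ∈ {∞, 2, 3, 5, 7, 23, 29}.
v=29: a=29^2·(≡24), b=29^1·(≡6) mod 29; (24|29)=+1, (6|29)=+1; (−1)^{2·1·14}·(+1)^1·(+1)^2 = +1.
v=5: a=5^5·(≡4), b=5^8·(≡2) mod 5; (4|5)=+1, (2|5)=-1; (−1)^{5·8·2}·(+1)^8·(-1)^5 = -1.
v=7: a=7^2·(≡4), b=7^0·(≡2) mod 7; (4|7)=+1, (2|7)=+1; (−1)^{2·0·3}·(+1)^0·(+1)^2 = +1.
v=3: a=3^4·(≡1), b=3^-1·(≡1) mod 3; (1|3)=+1, (1|3)=+1; (−1)^{4·-1·1}·(+1)^-1·(+1)^4 = +1.
v=∞: -5 < 0 and -4002 < 0  ⇒  (a,b)_∞ = -1.
v=2: v_2(a)=-4, v_2(b)=-3; units ≡ 3, 7 (mod 8); ε·ε+αω+βω = 1·1+-4·0+-3·1 ≡ 0  ⇒  (a,b)_2 = +1.
v=23: a=23^2·(≡13), b=23^1·(≡19) mod 23; (13|23)=+1, (19|23)=-1; (−1)^{2·1·11}·(+1)^1·(-1)^2 = +1.
Ram(-5, -4002) = {5, ∞}; no ℚ_5-point on the conic.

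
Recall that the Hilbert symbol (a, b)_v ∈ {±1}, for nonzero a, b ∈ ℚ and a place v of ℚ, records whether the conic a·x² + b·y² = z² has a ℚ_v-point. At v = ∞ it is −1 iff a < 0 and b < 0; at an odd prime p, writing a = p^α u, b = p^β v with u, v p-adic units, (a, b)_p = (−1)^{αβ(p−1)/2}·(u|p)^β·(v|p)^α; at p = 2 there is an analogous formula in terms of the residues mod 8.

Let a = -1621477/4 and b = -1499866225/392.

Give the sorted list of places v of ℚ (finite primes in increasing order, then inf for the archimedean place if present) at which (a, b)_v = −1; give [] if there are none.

[17, inf]

(a, b) ≡ (-1621477, -119989298) mod (ℚ^×)²; places V = {2, 5, 7, 11, 13, 17, 23, 29, 37, ∞}.
(a,b)_∞: sgn(-1621477)=−, sgn(-119989298)=−, so -1.
(a,b)_2: α=-2, β=-3; u≡3, v≡7 (mod 8); ε(u)ε(v)=1·1, αω(v)=-2·0, βω(u)=-3·1; sum ≡ 0  ⇒  +1.
(a,b)_13: α=1, u≡8; β=1, v≡6 (mod 13); (8|13)=-1, (6|13)=-1; sign (−1)^0·-1^1·-1^1 = +1.
(a,b)_17: α=1, u≡10; β=1, v≡8 (mod 17); (10|17)=-1, (8|17)=+1; sign (−1)^0·-1^1·+1^1 = -1.
(a,b)_23: α=1, u≡22; β=1, v≡3 (mod 23); (22|23)=-1, (3|23)=+1; sign (−1)^1·-1^1·+1^1 = +1.
(a,b)_37: α=0, u≡12; β=1, v≡31 (mod 37); (12|37)=+1, (31|37)=-1; sign (−1)^0·+1^1·-1^0 = +1.
(a,b)_7: α=0, u≡6; β=-2, v≡3 (mod 7); (6|7)=-1, (3|7)=-1; sign (−1)^0·-1^-2·-1^0 = +1.
(a,b)_11: α=1, u≡1; β=1, v≡10 (mod 11); (1|11)=+1, (10|11)=-1; sign (−1)^1·+1^1·-1^1 = +1.
(a,b)_29: α=1, u≡7; β=1, v≡6 (mod 29); (7|29)=+1, (6|29)=+1; sign (−1)^0·+1^1·+1^1 = +1.
(a,b)_5: α=0, u≡2; β=2, v≡3 (mod 5); (2|5)=-1, (3|5)=-1; sign (−1)^0·-1^2·-1^0 = +1.
(-1621477, -119989298 / ℚ) ramifies at {17, ∞}: a division algebra.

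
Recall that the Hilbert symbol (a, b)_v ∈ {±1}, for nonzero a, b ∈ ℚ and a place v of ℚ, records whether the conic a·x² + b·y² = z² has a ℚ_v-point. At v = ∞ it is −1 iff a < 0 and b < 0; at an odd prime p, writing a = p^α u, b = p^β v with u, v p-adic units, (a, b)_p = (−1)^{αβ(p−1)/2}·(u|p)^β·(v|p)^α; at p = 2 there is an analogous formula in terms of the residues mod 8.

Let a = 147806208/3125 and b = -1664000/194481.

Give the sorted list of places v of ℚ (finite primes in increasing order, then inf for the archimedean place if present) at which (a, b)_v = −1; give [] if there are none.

[2, 13]

(a, b) ≡ (110, -65) mod (ℚ^×)²; places V = {2, 3, 5, 7, 11, 13, ∞}.
(a,b)_2: α=11, β=10; u≡7, v≡7 (mod 8); ε(u)ε(v)=1·1, αω(v)=11·0, βω(u)=10·0; sum ≡ 1  ⇒  -1.
(a,b)_5: α=-5, u≡3; β=3, v≡3 (mod 5); (3|5)=-1, (3|5)=-1; sign (−1)^0·-1^3·-1^-5 = +1.
(a,b)_11: α=1, u≡10; β=0, v≡3 (mod 11); (10|11)=-1, (3|11)=+1; sign (−1)^0·-1^0·+1^1 = +1.
(a,b)_7: α=0, u≡6; β=-4, v≡3 (mod 7); (6|7)=-1, (3|7)=-1; sign (−1)^0·-1^-4·-1^0 = +1.
(a,b)_13: α=0, u≡6; β=1, v≡11 (mod 13); (6|13)=-1, (11|13)=-1; sign (−1)^0·-1^1·-1^0 = -1.
(a,b)_3: α=8, u≡2; β=-4, v≡1 (mod 3); (2|3)=-1, (1|3)=+1; sign (−1)^0·-1^-4·+1^8 = +1.
(a,b)_∞: sgn(110)=+, sgn(-65)=−, so +1.
|Ram(110, -65)| = 2, even; anisotropic at {2, 13}.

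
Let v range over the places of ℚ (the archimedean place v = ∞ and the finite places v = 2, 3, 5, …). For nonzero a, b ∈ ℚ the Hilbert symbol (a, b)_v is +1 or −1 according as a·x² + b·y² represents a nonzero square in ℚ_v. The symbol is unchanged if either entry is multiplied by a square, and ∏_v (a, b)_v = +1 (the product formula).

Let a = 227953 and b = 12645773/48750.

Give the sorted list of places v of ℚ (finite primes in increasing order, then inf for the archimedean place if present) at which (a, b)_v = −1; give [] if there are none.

(a, b) ≡ (227953, 69654) mod (ℚ^×)²; places V = {2, 3, 5, 7, 11, 13, 17, 19, 23, 47, 53, ∞}.
(a,b)_23: α=1, u≡21; β=0, v≡11 (mod 23); (21|23)=-1, (11|23)=-1; sign (−1)^0·-1^0·-1^1 = -1.
(a,b)_17: α=1, u≡13; β=2, v≡3 (mod 17); (13|17)=+1, (3|17)=-1; sign (−1)^0·+1^2·-1^1 = -1.
(a,b)_3: α=0, u≡1; β=-1, v≡1 (mod 3); (1|3)=+1, (1|3)=+1; sign (−1)^0·+1^-1·+1^0 = +1.
(a,b)_∞: sgn(227953)=+, sgn(69654)=+, so +1.
(a,b)_2: α=0, β=-1; u≡1, v≡3 (mod 8); ε(u)ε(v)=0·1, αω(v)=0·1, βω(u)=-1·0; sum ≡ 0  ⇒  +1.
(a,b)_7: α=0, u≡5; β=2, v≡4 (mod 7); (5|7)=-1, (4|7)=+1; sign (−1)^0·-1^2·+1^0 = +1.
(a,b)_11: α=1, u≡10; β=0, v≡7 (mod 11); (10|11)=-1, (7|11)=-1; sign (−1)^0·-1^0·-1^1 = -1.
(a,b)_47: α=0, u≡3; β=1, v≡37 (mod 47); (3|47)=+1, (37|47)=+1; sign (−1)^0·+1^1·+1^0 = +1.
(a,b)_13: α=0, u≡11; β=-1, v≡6 (mod 13); (11|13)=-1, (6|13)=-1; sign (−1)^0·-1^-1·-1^0 = -1.
(a,b)_5: α=0, u≡3; β=-4, v≡1 (mod 5); (3|5)=-1, (1|5)=+1; sign (−1)^0·-1^-4·+1^0 = +1.
(a,b)_53: α=1, u≡8; β=0, v≡8 (mod 53); (8|53)=-1, (8|53)=-1; sign (−1)^0·-1^0·-1^1 = -1.
(a,b)_19: α=0, u≡10; β=1, v≡15 (mod 19); (10|19)=-1, (15|19)=-1; sign (−1)^0·-1^1·-1^0 = -1.
|Ram(227953, 69654)| = 6, even; anisotropic at {11, 13, 17, 19, 23, 53}.

[11, 13, 17, 19, 23, 53]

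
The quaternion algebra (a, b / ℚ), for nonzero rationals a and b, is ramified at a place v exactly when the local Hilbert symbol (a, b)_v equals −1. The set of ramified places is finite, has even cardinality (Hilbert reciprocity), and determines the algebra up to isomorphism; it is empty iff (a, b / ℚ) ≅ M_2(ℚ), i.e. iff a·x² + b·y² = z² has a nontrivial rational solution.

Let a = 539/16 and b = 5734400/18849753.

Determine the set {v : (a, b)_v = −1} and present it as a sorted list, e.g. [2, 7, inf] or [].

[11, 17]

Mod squares: a ≡ 11, b ≡ 238. Check v ∈ {∞, 2, 3, 5, 7, 11, 13, 17}.
v=17: a=17^0·(≡5), b=17^-1·(≡11) mod 17; (5|17)=-1, (11|17)=-1; (−1)^{0·-1·8}·(-1)^-1·(-1)^0 = -1.
v=5: a=5^0·(≡4), b=5^2·(≡2) mod 5; (4|5)=+1, (2|5)=-1; (−1)^{0·2·2}·(+1)^2·(-1)^0 = +1.
v=3: a=3^0·(≡2), b=3^-8·(≡1) mod 3; (2|3)=-1, (1|3)=+1; (−1)^{0·-8·1}·(-1)^-8·(+1)^0 = +1.
v=7: a=7^2·(≡2), b=7^1·(≡3) mod 7; (2|7)=+1, (3|7)=-1; (−1)^{2·1·3}·(+1)^1·(-1)^2 = +1.
v=13: a=13^0·(≡2), b=13^-2·(≡10) mod 13; (2|13)=-1, (10|13)=+1; (−1)^{0·-2·6}·(-1)^-2·(+1)^0 = +1.
v=∞: 11 > 0 and 238 > 0  ⇒  (a,b)_∞ = +1.
v=2: v_2(a)=-4, v_2(b)=15; units ≡ 3, 7 (mod 8); ε·ε+αω+βω = 1·1+-4·0+15·1 ≡ 0  ⇒  (a,b)_2 = +1.
v=11: a=11^1·(≡1), b=11^0·(≡10) mod 11; (1|11)=+1, (10|11)=-1; (−1)^{1·0·5}·(+1)^0·(-1)^1 = -1.
Ram(11, 238) = {11, 17}; no ℚ_11-point on the conic.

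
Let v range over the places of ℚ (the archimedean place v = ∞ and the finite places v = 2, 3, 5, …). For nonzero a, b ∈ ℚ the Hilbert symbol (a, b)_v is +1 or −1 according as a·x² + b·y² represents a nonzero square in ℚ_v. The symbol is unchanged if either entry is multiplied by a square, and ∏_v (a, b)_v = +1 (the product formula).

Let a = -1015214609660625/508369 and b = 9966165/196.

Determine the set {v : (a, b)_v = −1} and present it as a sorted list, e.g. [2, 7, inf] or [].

Mod squares: a ≡ -17, b ≡ 285. Check v ∈ {∞, 2, 3, 5, 7, 11, 17, 19, 23, 29, 31}.
v=∞: -17 < 0 and 285 > 0  ⇒  (a,b)_∞ = +1.
v=5: a=5^4·(≡2), b=5^1·(≡3) mod 5; (2|5)=-1, (3|5)=-1; (−1)^{4·1·2}·(-1)^1·(-1)^4 = -1.
v=3: a=3^2·(≡1), b=3^1·(≡2) mod 3; (1|3)=+1, (2|3)=-1; (−1)^{2·1·1}·(+1)^1·(-1)^2 = +1.
v=23: a=23^-2·(≡16), b=23^0·(≡1) mod 23; (16|23)=+1, (1|23)=+1; (−1)^{-2·0·11}·(+1)^0·(+1)^-2 = +1.
v=19: a=19^2·(≡18), b=19^1·(≡13) mod 19; (18|19)=-1, (13|19)=-1; (−1)^{2·1·9}·(-1)^1·(-1)^2 = -1.
v=7: a=7^0·(≡4), b=7^-2·(≡5) mod 7; (4|7)=+1, (5|7)=-1; (−1)^{0·-2·3}·(+1)^-2·(-1)^0 = +1.
v=17: a=17^3·(≡9), b=17^2·(≡1) mod 17; (9|17)=+1, (1|17)=+1; (−1)^{3·2·8}·(+1)^2·(+1)^3 = +1.
v=11: a=11^2·(≡4), b=11^2·(≡7) mod 11; (4|11)=+1, (7|11)=-1; (−1)^{2·2·5}·(+1)^2·(-1)^2 = +1.
v=2: v_2(a)=0, v_2(b)=-2; units ≡ 7, 5 (mod 8); ε·ε+αω+βω = 1·0+0·1+-2·0 ≡ 0  ⇒  (a,b)_2 = +1.
v=29: a=29^2·(≡3), b=29^0·(≡13) mod 29; (3|29)=-1, (13|29)=+1; (−1)^{2·0·14}·(-1)^0·(+1)^2 = +1.
v=31: a=31^-2·(≡28), b=31^0·(≡13) mod 31; (28|31)=+1, (13|31)=-1; (−1)^{-2·0·15}·(+1)^0·(-1)^-2 = +1.
(-17, 285 / ℚ) ramifies at {5, 19}: a division algebra.

[5, 19]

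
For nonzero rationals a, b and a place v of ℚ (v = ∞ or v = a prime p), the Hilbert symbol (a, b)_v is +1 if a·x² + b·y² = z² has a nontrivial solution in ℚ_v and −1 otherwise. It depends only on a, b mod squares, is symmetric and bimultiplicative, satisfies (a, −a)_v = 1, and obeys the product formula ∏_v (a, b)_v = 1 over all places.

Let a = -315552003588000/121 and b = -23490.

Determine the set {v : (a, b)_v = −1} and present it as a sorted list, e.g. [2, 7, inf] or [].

(a, b) ≡ (-170, -290) mod (ℚ^×)²; places V = {2, 3, 5, 11, 17, 29, ∞}.
(a,b)_∞: sgn(-170)=−, sgn(-290)=−, so -1.
(a,b)_29: α=4, u≡7; β=1, v≡2 (mod 29); (7|29)=+1, (2|29)=-1; sign (−1)^0·+1^1·-1^4 = +1.
(a,b)_17: α=1, u≡7; β=0, v≡4 (mod 17); (7|17)=-1, (4|17)=+1; sign (−1)^0·-1^0·+1^1 = +1.
(a,b)_11: α=-2, u≡8; β=0, v≡6 (mod 11); (8|11)=-1, (6|11)=-1; sign (−1)^0·-1^0·-1^-2 = +1.
(a,b)_3: α=8, u≡1; β=4, v≡1 (mod 3); (1|3)=+1, (1|3)=+1; sign (−1)^0·+1^4·+1^8 = +1.
(a,b)_5: α=3, u≡1; β=1, v≡2 (mod 5); (1|5)=+1, (2|5)=-1; sign (−1)^0·+1^1·-1^3 = -1.
(a,b)_2: α=5, β=1; u≡3, v≡7 (mod 8); ε(u)ε(v)=1·1, αω(v)=5·0, βω(u)=1·1; sum ≡ 0  ⇒  +1.
Ram(-170, -290) = {5, ∞}; no ℚ_5-point on the conic.

[5, inf]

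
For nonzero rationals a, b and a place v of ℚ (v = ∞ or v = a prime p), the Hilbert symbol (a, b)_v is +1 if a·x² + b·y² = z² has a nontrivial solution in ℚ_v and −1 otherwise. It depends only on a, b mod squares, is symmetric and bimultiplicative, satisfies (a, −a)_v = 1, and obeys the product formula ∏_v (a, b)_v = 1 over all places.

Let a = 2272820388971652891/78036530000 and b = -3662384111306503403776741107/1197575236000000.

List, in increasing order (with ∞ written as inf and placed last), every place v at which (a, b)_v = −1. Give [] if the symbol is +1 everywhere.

[3, 7, 29, 41]

Mod squares: a ≡ 1715727, b ≡ -11067. Check v ∈ {∞, 2, 3, 5, 7, 11, 13, 17, 29, 31, 37, 41}.
v=5: a=5^-4·(≡2), b=5^-6·(≡2) mod 5; (2|5)=-1, (2|5)=-1; (−1)^{-4·-6·2}·(-1)^-6·(-1)^-4 = +1.
v=∞: 1715727 > 0 and -11067 < 0  ⇒  (a,b)_∞ = +1.
v=17: a=17^2·(≡8), b=17^1·(≡12) mod 17; (8|17)=+1, (12|17)=-1; (−1)^{2·1·8}·(+1)^1·(-1)^2 = +1.
v=31: a=31^2·(≡20), b=31^3·(≡17) mod 31; (20|31)=+1, (17|31)=-1; (−1)^{2·3·15}·(+1)^3·(-1)^2 = +1.
v=3: a=3^3·(≡1), b=3^3·(≡1) mod 3; (1|3)=+1, (1|3)=+1; (−1)^{3·3·1}·(+1)^3·(+1)^3 = -1.
v=7: a=7^10·(≡3), b=7^17·(≡4) mod 7; (3|7)=-1, (4|7)=+1; (−1)^{10·17·3}·(-1)^17·(+1)^10 = -1.
v=11: a=11^-4·(≡6), b=11^-6·(≡6) mod 11; (6|11)=-1, (6|11)=-1; (−1)^{-4·-6·5}·(-1)^-6·(-1)^-4 = +1.
v=13: a=13^-1·(≡4), b=13^-2·(≡9) mod 13; (4|13)=+1, (9|13)=+1; (−1)^{-1·-2·6}·(+1)^-2·(+1)^-1 = +1.
v=2: v_2(a)=-4, v_2(b)=-8; units ≡ 7, 5 (mod 8); ε·ε+αω+βω = 1·0+-4·1+-8·0 ≡ 0  ⇒  (a,b)_2 = +1.
v=29: a=29^1·(≡17), b=29^2·(≡17) mod 29; (17|29)=-1, (17|29)=-1; (−1)^{1·2·14}·(-1)^2·(-1)^1 = -1.
v=37: a=37^1·(≡27), b=37^2·(≡34) mod 37; (27|37)=+1, (34|37)=+1; (−1)^{1·2·18}·(+1)^2·(+1)^1 = +1.
v=41: a=41^-1·(≡6), b=41^0·(≡30) mod 41; (6|41)=-1, (30|41)=-1; (−1)^{-1·0·20}·(-1)^0·(-1)^-1 = -1.
|Ram(1715727, -11067)| = 4, even; anisotropic at {3, 7, 29, 41}.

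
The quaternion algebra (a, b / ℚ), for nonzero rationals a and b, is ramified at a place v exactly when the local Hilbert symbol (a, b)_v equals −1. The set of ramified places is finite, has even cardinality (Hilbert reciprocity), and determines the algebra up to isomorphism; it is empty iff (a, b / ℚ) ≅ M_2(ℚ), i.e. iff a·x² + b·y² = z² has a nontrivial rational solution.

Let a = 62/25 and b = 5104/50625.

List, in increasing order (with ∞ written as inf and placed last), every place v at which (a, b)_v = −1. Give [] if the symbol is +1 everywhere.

(a, b) ≡ (62, 319) mod (ℚ^×)²; places V = {2, 3, 5, 11, 29, 31, ∞}.
(a,b)_2: α=1, β=4; u≡7, v≡7 (mod 8); ε(u)ε(v)=1·1, αω(v)=1·0, βω(u)=4·0; sum ≡ 1  ⇒  -1.
(a,b)_11: α=0, u≡6; β=1, v≡8 (mod 11); (6|11)=-1, (8|11)=-1; sign (−1)^0·-1^1·-1^0 = -1.
(a,b)_∞: sgn(62)=+, sgn(319)=+, so +1.
(a,b)_29: α=0, u≡28; β=1, v≡3 (mod 29); (28|29)=+1, (3|29)=-1; sign (−1)^0·+1^1·-1^0 = +1.
(a,b)_3: α=0, u≡2; β=-4, v≡1 (mod 3); (2|3)=-1, (1|3)=+1; sign (−1)^0·-1^-4·+1^0 = +1.
(a,b)_5: α=-2, u≡2; β=-4, v≡4 (mod 5); (2|5)=-1, (4|5)=+1; sign (−1)^0·-1^-4·+1^-2 = +1.
(a,b)_31: α=1, u≡10; β=0, v≡10 (mod 31); (10|31)=+1, (10|31)=+1; sign (−1)^0·+1^0·+1^1 = +1.
(62, 319 / ℚ) ramifies at {2, 11}: a division algebra.

[2, 11]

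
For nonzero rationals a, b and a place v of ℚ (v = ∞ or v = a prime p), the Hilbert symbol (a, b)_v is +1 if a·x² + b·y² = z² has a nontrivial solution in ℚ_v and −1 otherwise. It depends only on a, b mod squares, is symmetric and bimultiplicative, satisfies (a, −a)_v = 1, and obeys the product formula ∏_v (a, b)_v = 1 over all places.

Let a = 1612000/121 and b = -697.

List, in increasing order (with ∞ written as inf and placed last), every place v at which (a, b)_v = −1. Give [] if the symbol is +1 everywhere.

[2, 5, 13, 41]

Mod squares: a ≡ 4030, b ≡ -697. Check v ∈ {∞, 2, 5, 11, 13, 17, 31, 41}.
v=13: a=13^1·(≡8), b=13^0·(≡5) mod 13; (8|13)=-1, (5|13)=-1; (−1)^{1·0·6}·(-1)^0·(-1)^1 = -1.
v=31: a=31^1·(≡6), b=31^0·(≡16) mod 31; (6|31)=-1, (16|31)=+1; (−1)^{1·0·15}·(-1)^0·(+1)^1 = +1.
v=17: a=17^0·(≡13), b=17^1·(≡10) mod 17; (13|17)=+1, (10|17)=-1; (−1)^{0·1·8}·(+1)^1·(-1)^0 = +1.
v=11: a=11^-2·(≡5), b=11^0·(≡7) mod 11; (5|11)=+1, (7|11)=-1; (−1)^{-2·0·5}·(+1)^0·(-1)^-2 = +1.
v=∞: 4030 > 0 and -697 < 0  ⇒  (a,b)_∞ = +1.
v=41: a=41^0·(≡19), b=41^1·(≡24) mod 41; (19|41)=-1, (24|41)=-1; (−1)^{0·1·20}·(-1)^1·(-1)^0 = -1.
v=5: a=5^3·(≡1), b=5^0·(≡3) mod 5; (1|5)=+1, (3|5)=-1; (−1)^{3·0·2}·(+1)^0·(-1)^3 = -1.
v=2: v_2(a)=5, v_2(b)=0; units ≡ 7, 7 (mod 8); ε·ε+αω+βω = 1·1+5·0+0·0 ≡ 1  ⇒  (a,b)_2 = -1.
Ram(4030, -697) = {2, 5, 13, 41}; no ℚ_2-point on the conic.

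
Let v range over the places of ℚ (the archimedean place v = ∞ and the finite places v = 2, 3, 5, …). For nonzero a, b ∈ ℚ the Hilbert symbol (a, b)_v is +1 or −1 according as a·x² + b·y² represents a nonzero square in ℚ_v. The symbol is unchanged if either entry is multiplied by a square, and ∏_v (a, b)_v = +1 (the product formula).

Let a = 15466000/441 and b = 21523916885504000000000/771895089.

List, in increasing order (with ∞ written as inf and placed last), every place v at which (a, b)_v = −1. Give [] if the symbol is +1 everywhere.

[11, 19]

Mod squares: a ≡ 38665, b ≡ 3515. Check v ∈ {∞, 2, 3, 5, 7, 11, 19, 37}.
v=7: a=7^-2·(≡2), b=7^-6·(≡1) mod 7; (2|7)=+1, (1|7)=+1; (−1)^{-2·-6·3}·(+1)^-6·(+1)^-2 = +1.
v=3: a=3^-2·(≡1), b=3^-8·(≡2) mod 3; (1|3)=+1, (2|3)=-1; (−1)^{-2·-8·1}·(+1)^-8·(-1)^-2 = +1.
v=∞: 38665 > 0 and 3515 > 0  ⇒  (a,b)_∞ = +1.
v=5: a=5^3·(≡3), b=5^9·(≡2) mod 5; (3|5)=-1, (2|5)=-1; (−1)^{3·9·2}·(-1)^9·(-1)^3 = +1.
v=2: v_2(a)=4, v_2(b)=18; units ≡ 1, 3 (mod 8); ε·ε+αω+βω = 0·1+4·1+18·0 ≡ 0  ⇒  (a,b)_2 = +1.
v=19: a=19^1·(≡10), b=19^3·(≡2) mod 19; (10|19)=-1, (2|19)=-1; (−1)^{1·3·9}·(-1)^3·(-1)^1 = -1.
v=11: a=11^1·(≡2), b=11^2·(≡8) mod 11; (2|11)=-1, (8|11)=-1; (−1)^{1·2·5}·(-1)^2·(-1)^1 = -1.
v=37: a=37^1·(≡21), b=37^3·(≡3) mod 37; (21|37)=+1, (3|37)=+1; (−1)^{1·3·18}·(+1)^3·(+1)^1 = +1.
|Ram(38665, 3515)| = 2, even; anisotropic at {11, 19}.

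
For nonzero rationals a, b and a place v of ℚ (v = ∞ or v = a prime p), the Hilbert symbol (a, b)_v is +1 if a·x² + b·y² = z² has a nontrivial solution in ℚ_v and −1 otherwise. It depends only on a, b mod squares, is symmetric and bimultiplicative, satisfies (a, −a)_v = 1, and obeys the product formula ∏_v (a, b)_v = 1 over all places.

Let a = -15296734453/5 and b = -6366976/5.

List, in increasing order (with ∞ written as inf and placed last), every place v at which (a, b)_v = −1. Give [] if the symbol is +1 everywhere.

(a, b) ≡ (-2187185, -124355) mod (ℚ^×)²; places V = {2, 5, 7, 11, 13, 17, 19, 23, ∞}.
(a,b)_17: α=2, u≡13; β=1, v≡10 (mod 17); (13|17)=+1, (10|17)=-1; sign (−1)^0·+1^1·-1^2 = +1.
(a,b)_11: α=3, u≡1; β=1, v≡3 (mod 11); (1|11)=+1, (3|11)=+1; sign (−1)^1·+1^1·+1^3 = -1.
(a,b)_7: α=1, u≡4; β=1, v≡1 (mod 7); (4|7)=+1, (1|7)=+1; sign (−1)^1·+1^1·+1^1 = -1.
(a,b)_23: α=1, u≡22; β=0, v≡9 (mod 23); (22|23)=-1, (9|23)=+1; sign (−1)^0·-1^0·+1^1 = +1.
(a,b)_2: α=0, β=8; u≡7, v≡5 (mod 8); ε(u)ε(v)=1·0, αω(v)=0·1, βω(u)=8·0; sum ≡ 0  ⇒  +1.
(a,b)_∞: sgn(-2187185)=−, sgn(-124355)=−, so -1.
(a,b)_19: α=1, u≡9; β=1, v≡15 (mod 19); (9|19)=+1, (15|19)=-1; sign (−1)^1·+1^1·-1^1 = +1.
(a,b)_13: α=1, u≡1; β=0, v≡12 (mod 13); (1|13)=+1, (12|13)=+1; sign (−1)^0·+1^0·+1^1 = +1.
(a,b)_5: α=-1, u≡2; β=-1, v≡4 (mod 5); (2|5)=-1, (4|5)=+1; sign (−1)^0·-1^-1·+1^-1 = -1.
(-2187185, -124355 / ℚ) ramifies at {5, 7, 11, ∞}: a division algebra.

[5, 7, 11, inf]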